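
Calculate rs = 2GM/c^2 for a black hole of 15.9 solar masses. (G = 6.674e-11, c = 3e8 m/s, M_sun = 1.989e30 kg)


M = 15.9 * 1.989e30 kg = 3.16251e+31 kg. rs = 2GM/c^2 = 2 * 6.674e-11 * 3.16251e+31 / (3e8)^2 = 46903.5372

46903.5372 m


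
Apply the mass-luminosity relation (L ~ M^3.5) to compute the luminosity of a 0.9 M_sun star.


L/L_sun = (M/M_sun)^3.5 = 0.9^3.5 = 0.6916

0.6916 L_sun


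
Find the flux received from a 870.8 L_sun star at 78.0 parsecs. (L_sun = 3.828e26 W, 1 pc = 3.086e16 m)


F = L / (4*pi*d^2) = 3.333e+29 / (4*pi*(2.407e+18)^2) = 4.578e-09

4.578e-09 W/m^2


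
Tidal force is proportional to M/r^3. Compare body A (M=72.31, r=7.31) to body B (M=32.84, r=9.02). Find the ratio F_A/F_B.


Ratio = (M1/r1^3) / (M2/r2^3) = (72.31/7.31^3) / (32.84/9.02^3) = 4.1368

4.1368


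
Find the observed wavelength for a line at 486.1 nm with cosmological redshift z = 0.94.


lam_obs = lam_emit * (1 + z) = 486.1 * (1 + 0.94) = 943.034

943.034 nm


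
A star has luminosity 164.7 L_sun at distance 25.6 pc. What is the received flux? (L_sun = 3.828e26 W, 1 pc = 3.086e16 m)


F = L / (4*pi*d^2) = 6.305e+28 / (4*pi*(7.900e+17)^2) = 8.039e-09

8.039e-09 W/m^2


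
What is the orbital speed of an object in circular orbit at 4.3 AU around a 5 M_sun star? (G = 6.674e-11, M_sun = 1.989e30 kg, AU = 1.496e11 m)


v = sqrt(GM/r) = sqrt(6.674e-11 * 9.945e+30 / 6.433e+11) = 32121.4743

32121.4743 m/s


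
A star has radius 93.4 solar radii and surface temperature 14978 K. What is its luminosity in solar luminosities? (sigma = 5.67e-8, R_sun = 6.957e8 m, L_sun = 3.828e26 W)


R = 93.4 * 6.957e8 m = 6.497838e+10 m. L = 4*pi*R^2*sigma*T^4 = 4*pi*(6.497838e+10)^2 * 5.67e-8 * 14978^4 = 1.514070114e+32 W. L/L_sun = 1.514070114e+32 / 3.828e26 = 395525.1082

395525.1082 L_sun


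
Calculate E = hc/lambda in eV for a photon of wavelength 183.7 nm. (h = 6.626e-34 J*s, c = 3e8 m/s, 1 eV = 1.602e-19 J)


E = hc/lambda = 6.626e-34 * 3e8 / 1.837e-07 = 1.082e-18 J = 6.7546 eV

6.7546 eV


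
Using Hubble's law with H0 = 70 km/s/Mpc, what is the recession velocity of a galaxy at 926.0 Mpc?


v = H0 * d = 70 * 926.0 = 64820.0

64820.0 km/s


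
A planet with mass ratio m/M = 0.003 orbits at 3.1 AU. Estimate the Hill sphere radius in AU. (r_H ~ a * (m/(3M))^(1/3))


r_H = a * (m/3M)^(1/3) = 3.1 * (0.003/3)^(1/3) = 0.31

0.31 AU


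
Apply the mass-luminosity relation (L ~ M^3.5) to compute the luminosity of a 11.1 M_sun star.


L/L_sun = (M/M_sun)^3.5 = 11.1^3.5 = 4556.49

4556.49 L_sun


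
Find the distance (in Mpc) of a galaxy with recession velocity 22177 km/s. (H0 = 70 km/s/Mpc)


d = v / H0 = 22177 / 70 = 316.8143

316.8143 Mpc


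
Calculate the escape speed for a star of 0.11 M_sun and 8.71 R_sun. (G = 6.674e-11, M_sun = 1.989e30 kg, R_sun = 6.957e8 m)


M = 0.11 * 1.989e30 kg = 2.1879e+29 kg; R = 8.71 * 6.957e8 m = 6.059547e+09 m. v_esc = sqrt(2GM/R) = sqrt(2 * 6.674e-11 * 2.1879e+29 / 6.059547e+09) = 69422.7405

69422.7405 m/s


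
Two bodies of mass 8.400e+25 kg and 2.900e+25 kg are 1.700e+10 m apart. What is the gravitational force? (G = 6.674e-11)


F = G*m1*m2/r^2 = 6.674e-11 * 8.400e+25 * 2.900e+25 / (1.700e+10)^2 = 6.674e-11 * 2.436e+51 / 2.890e+20 = 5.626e+20

5.626e+20 N


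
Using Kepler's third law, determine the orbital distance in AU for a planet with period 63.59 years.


a = P^(2/3) = 63.59^(2/3) = 15.9316

15.9316 AU


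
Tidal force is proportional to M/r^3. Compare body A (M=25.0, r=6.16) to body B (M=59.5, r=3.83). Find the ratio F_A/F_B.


Ratio = (M1/r1^3) / (M2/r2^3) = (25.0/6.16^3) / (59.5/3.83^3) = 0.101

0.101


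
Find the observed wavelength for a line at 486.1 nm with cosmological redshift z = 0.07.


lam_obs = lam_emit * (1 + z) = 486.1 * (1 + 0.07) = 520.127

520.127 nm


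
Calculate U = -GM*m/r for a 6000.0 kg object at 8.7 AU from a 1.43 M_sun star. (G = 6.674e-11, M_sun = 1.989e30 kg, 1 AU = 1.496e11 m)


M = 1.43 * 1.989e30 kg = 2.84427e+30 kg; r = 8.7 AU * 1.496e11 m/AU = 1.30152e+12 m. U = -GM*m/r = -(6.674e-11 * 2.84427e+30 * 6000.0) / 1.30152e+12 = -8.751e+11

-8.751e+11 J


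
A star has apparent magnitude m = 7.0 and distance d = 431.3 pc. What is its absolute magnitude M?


M = m - 5*log10(d) + 5 = 7.0 - 5*log10(431.3) + 5 = -1.1739

-1.1739


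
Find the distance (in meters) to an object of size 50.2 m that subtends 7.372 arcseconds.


D = size / theta_rad, theta_rad = 7.372 * pi/(180*3600) = 3.574e-05, D = 1.405e+06

1.405e+06 m


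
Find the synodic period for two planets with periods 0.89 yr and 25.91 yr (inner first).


1/P_syn = |1/P1 - 1/P2| = |1/0.89 - 1/25.91| => P_syn = 0.9217

0.9217 years


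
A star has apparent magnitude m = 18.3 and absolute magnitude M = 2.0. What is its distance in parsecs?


d = 10^((m - M + 5)/5) = 10^((18.3 - 2.0 + 5)/5) = 18197.0086

18197.0086 pc


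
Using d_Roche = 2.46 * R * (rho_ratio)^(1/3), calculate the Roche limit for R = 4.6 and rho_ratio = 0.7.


d_Roche = 2.46 * 4.6 * 0.7^(1/3) = 10.0475

10.0475


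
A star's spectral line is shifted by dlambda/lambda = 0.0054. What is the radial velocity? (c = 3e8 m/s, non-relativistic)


v = (dlambda/lambda) * c = 0.0054 * 3e8 = 1.620e+06

1.620e+06 m/s


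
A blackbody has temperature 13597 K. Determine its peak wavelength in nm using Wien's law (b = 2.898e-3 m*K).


lam_max = b / T = 2.898e-3 / 13597 = 2.131e-07 m = 213.1353 nm

213.1353 nm


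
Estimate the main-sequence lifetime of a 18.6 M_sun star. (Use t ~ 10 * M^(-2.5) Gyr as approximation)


t = 10 * M^(-2.5) = 10 * 18.6^(-2.5) = 0.0067

0.0067 Gyr


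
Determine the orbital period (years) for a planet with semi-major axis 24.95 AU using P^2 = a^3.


P = a^(3/2) = 24.95^1.5 = 124.6252

124.6252 years


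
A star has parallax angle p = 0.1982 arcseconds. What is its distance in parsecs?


d = 1/p = 1/0.1982 = 5.0454

5.0454 pc


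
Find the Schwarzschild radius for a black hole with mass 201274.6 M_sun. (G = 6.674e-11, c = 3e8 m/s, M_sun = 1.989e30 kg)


M = 201274.6 * 1.989e30 kg = 4.003351794e+35 kg. rs = 2GM/c^2 = 2 * 6.674e-11 * 4.003351794e+35 / (3e8)^2 = 5.937e+08

5.937e+08 m


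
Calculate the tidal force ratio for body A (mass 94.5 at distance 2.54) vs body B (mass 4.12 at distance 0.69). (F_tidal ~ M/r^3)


Ratio = (M1/r1^3) / (M2/r2^3) = (94.5/2.54^3) / (4.12/0.69^3) = 0.4598

0.4598


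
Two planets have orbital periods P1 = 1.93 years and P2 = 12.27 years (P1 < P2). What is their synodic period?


1/P_syn = |1/P1 - 1/P2| = |1/1.93 - 1/12.27| => P_syn = 2.2902

2.2902 years


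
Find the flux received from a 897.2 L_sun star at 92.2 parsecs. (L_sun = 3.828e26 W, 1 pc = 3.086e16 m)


F = L / (4*pi*d^2) = 3.434e+29 / (4*pi*(2.845e+18)^2) = 3.376e-09

3.376e-09 W/m^2


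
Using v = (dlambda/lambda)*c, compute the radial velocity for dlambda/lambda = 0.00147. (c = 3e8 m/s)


v = (dlambda/lambda) * c = 0.00147 * 3e8 = 441000.0

441000.0 m/s


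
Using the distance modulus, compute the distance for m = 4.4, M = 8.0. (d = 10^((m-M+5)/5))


d = 10^((m - M + 5)/5) = 10^((4.4 - 8.0 + 5)/5) = 1.9055

1.9055 pc


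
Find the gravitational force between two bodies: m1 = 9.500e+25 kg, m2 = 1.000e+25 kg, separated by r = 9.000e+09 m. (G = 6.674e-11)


F = G*m1*m2/r^2 = 6.674e-11 * 9.500e+25 * 1.000e+25 / (9.000e+09)^2 = 6.674e-11 * 9.500e+50 / 8.100e+19 = 7.828e+20

7.828e+20 N


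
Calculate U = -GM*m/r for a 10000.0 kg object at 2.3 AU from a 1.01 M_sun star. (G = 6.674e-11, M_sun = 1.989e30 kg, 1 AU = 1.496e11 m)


M = 1.01 * 1.989e30 kg = 2.00889e+30 kg; r = 2.3 AU * 1.496e11 m/AU = 3.4408e+11 m. U = -GM*m/r = -(6.674e-11 * 2.00889e+30 * 10000.0) / 3.4408e+11 = -3.897e+12

-3.897e+12 J


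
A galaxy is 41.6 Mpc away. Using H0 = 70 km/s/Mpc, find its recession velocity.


v = H0 * d = 70 * 41.6 = 2912.0

2912.0 km/s


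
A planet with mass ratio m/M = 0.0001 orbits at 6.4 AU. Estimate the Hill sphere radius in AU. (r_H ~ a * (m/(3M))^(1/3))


r_H = a * (m/3M)^(1/3) = 6.4 * (0.0001/3)^(1/3) = 0.206

0.206 AU


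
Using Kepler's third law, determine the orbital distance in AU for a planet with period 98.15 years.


a = P^(2/3) = 98.15^(2/3) = 21.2778

21.2778 AU


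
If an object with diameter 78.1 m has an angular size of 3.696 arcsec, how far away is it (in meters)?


D = size / theta_rad, theta_rad = 3.696 * pi/(180*3600) = 1.792e-05, D = 4.359e+06

4.359e+06 m


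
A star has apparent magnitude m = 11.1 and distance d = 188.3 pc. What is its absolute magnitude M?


M = m - 5*log10(d) + 5 = 11.1 - 5*log10(188.3) + 5 = 4.7257

4.7257


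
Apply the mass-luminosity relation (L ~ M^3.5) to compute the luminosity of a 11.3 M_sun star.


L/L_sun = (M/M_sun)^3.5 = 11.3^3.5 = 4850.3665

4850.3665 L_sun


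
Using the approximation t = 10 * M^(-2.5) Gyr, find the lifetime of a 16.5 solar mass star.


t = 10 * M^(-2.5) = 10 * 16.5^(-2.5) = 0.009

0.009 Gyr


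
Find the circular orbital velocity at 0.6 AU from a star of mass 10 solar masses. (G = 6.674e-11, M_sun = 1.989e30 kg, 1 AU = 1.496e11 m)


v = sqrt(GM/r) = sqrt(6.674e-11 * 1.989e+31 / 8.976e+10) = 121609.939

121609.939 m/s


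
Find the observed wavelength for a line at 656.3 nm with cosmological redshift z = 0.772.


lam_obs = lam_emit * (1 + z) = 656.3 * (1 + 0.772) = 1162.9636

1162.9636 nm


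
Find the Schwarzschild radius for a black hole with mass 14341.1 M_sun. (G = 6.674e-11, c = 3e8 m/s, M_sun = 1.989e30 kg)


M = 14341.1 * 1.989e30 kg = 2.85244479e+34 kg. rs = 2GM/c^2 = 2 * 6.674e-11 * 2.85244479e+34 / (3e8)^2 = 4.230e+07

4.230e+07 m


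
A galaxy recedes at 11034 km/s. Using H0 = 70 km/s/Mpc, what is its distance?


d = v / H0 = 11034 / 70 = 157.6286

157.6286 Mpc


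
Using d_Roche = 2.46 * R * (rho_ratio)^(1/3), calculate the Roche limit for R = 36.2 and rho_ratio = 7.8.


d_Roche = 2.46 * 36.2 * 7.8^(1/3) = 176.6073

176.6073


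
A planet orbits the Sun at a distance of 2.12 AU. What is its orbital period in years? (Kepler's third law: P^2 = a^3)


P = a^(3/2) = 2.12^1.5 = 3.0868

3.0868 years


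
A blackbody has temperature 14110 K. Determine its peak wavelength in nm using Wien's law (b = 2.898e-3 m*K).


lam_max = b / T = 2.898e-3 / 14110 = 2.054e-07 m = 205.3863 nm

205.3863 nm


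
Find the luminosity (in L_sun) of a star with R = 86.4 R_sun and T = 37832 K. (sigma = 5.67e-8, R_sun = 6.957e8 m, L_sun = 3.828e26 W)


R = 86.4 * 6.957e8 m = 6.010848e+10 m. L = 4*pi*R^2*sigma*T^4 = 4*pi*(6.010848e+10)^2 * 5.67e-8 * 37832^4 = 5.2735324e+33 W. L/L_sun = 5.2735324e+33 / 3.828e26 = 1.378e+07

1.378e+07 L_sun


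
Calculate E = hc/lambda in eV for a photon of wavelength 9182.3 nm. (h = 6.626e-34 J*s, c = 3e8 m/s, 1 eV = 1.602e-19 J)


E = hc/lambda = 6.626e-34 * 3e8 / 9.182e-06 = 2.165e-20 J = 0.1351 eV

0.1351 eV


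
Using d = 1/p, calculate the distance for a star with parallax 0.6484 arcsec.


d = 1/p = 1/0.6484 = 1.5423

1.5423 pc


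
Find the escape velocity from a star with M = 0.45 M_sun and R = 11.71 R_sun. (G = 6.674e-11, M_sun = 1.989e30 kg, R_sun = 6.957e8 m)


M = 0.45 * 1.989e30 kg = 8.9505e+29 kg; R = 11.71 * 6.957e8 m = 8.146647e+09 m. v_esc = sqrt(2GM/R) = sqrt(2 * 6.674e-11 * 8.9505e+29 / 8.146647e+09) = 121099.4856

121099.4856 m/s


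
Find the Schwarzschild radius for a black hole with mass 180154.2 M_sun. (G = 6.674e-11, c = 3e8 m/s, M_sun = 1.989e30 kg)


M = 180154.2 * 1.989e30 kg = 3.583267038e+35 kg. rs = 2GM/c^2 = 2 * 6.674e-11 * 3.583267038e+35 / (3e8)^2 = 5.314e+08

5.314e+08 m


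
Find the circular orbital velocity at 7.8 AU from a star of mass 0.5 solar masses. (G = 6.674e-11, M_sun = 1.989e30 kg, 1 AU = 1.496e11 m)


v = sqrt(GM/r) = sqrt(6.674e-11 * 9.945e+29 / 1.167e+12) = 7541.9283

7541.9283 m/s


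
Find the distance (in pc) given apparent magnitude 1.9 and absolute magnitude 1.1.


d = 10^((m - M + 5)/5) = 10^((1.9 - 1.1 + 5)/5) = 14.4544

14.4544 pc


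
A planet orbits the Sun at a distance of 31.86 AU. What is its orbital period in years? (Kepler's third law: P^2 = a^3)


P = a^(3/2) = 31.86^1.5 = 179.8327

179.8327 years


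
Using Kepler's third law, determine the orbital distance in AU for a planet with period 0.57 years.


a = P^(2/3) = 0.57^(2/3) = 0.6875

0.6875 AU


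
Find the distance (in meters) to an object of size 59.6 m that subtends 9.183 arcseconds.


D = size / theta_rad, theta_rad = 9.183 * pi/(180*3600) = 4.452e-05, D = 1.339e+06

1.339e+06 m


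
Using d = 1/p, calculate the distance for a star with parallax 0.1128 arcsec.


d = 1/p = 1/0.1128 = 8.8652

8.8652 pc


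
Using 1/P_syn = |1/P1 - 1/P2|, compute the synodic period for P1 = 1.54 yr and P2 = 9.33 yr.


1/P_syn = |1/P1 - 1/P2| = |1/1.54 - 1/9.33| => P_syn = 1.8444

1.8444 years


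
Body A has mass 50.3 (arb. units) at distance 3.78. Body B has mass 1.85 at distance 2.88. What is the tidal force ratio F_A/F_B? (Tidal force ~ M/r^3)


Ratio = (M1/r1^3) / (M2/r2^3) = (50.3/3.78^3) / (1.85/2.88^3) = 12.0254

12.0254


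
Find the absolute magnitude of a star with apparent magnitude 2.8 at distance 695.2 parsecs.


M = m - 5*log10(d) + 5 = 2.8 - 5*log10(695.2) + 5 = -6.4105

-6.4105


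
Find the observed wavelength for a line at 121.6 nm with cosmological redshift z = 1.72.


lam_obs = lam_emit * (1 + z) = 121.6 * (1 + 1.72) = 330.752

330.752 nm


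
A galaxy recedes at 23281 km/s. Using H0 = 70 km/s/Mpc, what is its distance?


d = v / H0 = 23281 / 70 = 332.5857

332.5857 Mpc


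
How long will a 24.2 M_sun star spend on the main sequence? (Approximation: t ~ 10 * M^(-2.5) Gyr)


t = 10 * M^(-2.5) = 10 * 24.2^(-2.5) = 0.0035

0.0035 Gyr


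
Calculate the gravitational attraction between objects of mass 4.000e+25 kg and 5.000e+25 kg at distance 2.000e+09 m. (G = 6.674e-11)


F = G*m1*m2/r^2 = 6.674e-11 * 4.000e+25 * 5.000e+25 / (2.000e+09)^2 = 6.674e-11 * 2.000e+51 / 4.000e+18 = 3.337e+22

3.337e+22 N


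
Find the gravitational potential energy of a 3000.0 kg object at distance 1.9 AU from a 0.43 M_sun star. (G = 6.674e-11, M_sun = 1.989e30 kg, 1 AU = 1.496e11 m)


M = 0.43 * 1.989e30 kg = 8.5527e+29 kg; r = 1.9 AU * 1.496e11 m/AU = 2.8424e+11 m. U = -GM*m/r = -(6.674e-11 * 8.5527e+29 * 3000.0) / 2.8424e+11 = -6.025e+11

-6.025e+11 J


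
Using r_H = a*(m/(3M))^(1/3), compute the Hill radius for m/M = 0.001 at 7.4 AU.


r_H = a * (m/3M)^(1/3) = 7.4 * (0.001/3)^(1/3) = 0.5131

0.5131 AU


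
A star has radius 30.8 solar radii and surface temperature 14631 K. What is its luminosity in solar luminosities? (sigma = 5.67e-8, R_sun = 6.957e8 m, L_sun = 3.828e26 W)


R = 30.8 * 6.957e8 m = 2.142756e+10 m. L = 4*pi*R^2*sigma*T^4 = 4*pi*(2.142756e+10)^2 * 5.67e-8 * 14631^4 = 1.499113116e+31 W. L/L_sun = 1.499113116e+31 / 3.828e26 = 39161.7846

39161.7846 L_sun


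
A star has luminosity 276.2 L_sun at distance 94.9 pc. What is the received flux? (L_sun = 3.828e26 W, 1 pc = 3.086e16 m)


F = L / (4*pi*d^2) = 1.057e+29 / (4*pi*(2.929e+18)^2) = 9.810e-10

9.810e-10 W/m^2


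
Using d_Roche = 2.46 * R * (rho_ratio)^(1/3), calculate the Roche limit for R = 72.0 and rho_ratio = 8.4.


d_Roche = 2.46 * 72.0 * 8.4^(1/3) = 360.0482

360.0482


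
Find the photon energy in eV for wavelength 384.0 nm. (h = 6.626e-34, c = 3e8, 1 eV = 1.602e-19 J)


E = hc/lambda = 6.626e-34 * 3e8 / 3.840e-07 = 5.177e-19 J = 3.2313 eV

3.2313 eV


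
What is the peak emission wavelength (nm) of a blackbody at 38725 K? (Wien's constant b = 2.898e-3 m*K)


lam_max = b / T = 2.898e-3 / 38725 = 7.484e-08 m = 74.8354 nm

74.8354 nm


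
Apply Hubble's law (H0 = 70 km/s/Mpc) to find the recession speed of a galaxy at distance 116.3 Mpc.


v = H0 * d = 70 * 116.3 = 8141.0

8141.0 km/s


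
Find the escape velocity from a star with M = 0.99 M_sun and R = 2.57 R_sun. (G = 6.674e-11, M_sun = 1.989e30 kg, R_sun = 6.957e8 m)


M = 0.99 * 1.989e30 kg = 1.96911e+30 kg; R = 2.57 * 6.957e8 m = 1.787949e+09 m. v_esc = sqrt(2GM/R) = sqrt(2 * 6.674e-11 * 1.96911e+30 / 1.787949e+09) = 383411.8439

383411.8439 m/s


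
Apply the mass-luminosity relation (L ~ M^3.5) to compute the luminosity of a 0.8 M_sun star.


L/L_sun = (M/M_sun)^3.5 = 0.8^3.5 = 0.4579

0.4579 L_sun


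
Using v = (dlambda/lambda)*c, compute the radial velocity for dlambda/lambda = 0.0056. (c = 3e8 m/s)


v = (dlambda/lambda) * c = 0.0056 * 3e8 = 1.680e+06

1.680e+06 m/s


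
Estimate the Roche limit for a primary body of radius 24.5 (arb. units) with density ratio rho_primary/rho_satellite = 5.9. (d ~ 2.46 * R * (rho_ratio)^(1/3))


d_Roche = 2.46 * 24.5 * 5.9^(1/3) = 108.906

108.906


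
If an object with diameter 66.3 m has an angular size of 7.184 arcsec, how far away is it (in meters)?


D = size / theta_rad, theta_rad = 7.184 * pi/(180*3600) = 3.483e-05, D = 1.904e+06

1.904e+06 m


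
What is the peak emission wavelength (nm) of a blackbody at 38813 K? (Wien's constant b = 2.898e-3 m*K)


lam_max = b / T = 2.898e-3 / 38813 = 7.467e-08 m = 74.6657 nm

74.6657 nm


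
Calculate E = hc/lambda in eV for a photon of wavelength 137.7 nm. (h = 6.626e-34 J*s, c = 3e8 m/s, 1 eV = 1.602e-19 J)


E = hc/lambda = 6.626e-34 * 3e8 / 1.377e-07 = 1.444e-18 J = 9.0111 eV

9.0111 eV


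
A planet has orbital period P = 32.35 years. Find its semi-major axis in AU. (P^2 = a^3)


a = P^(2/3) = 32.35^(2/3) = 10.1527

10.1527 AU


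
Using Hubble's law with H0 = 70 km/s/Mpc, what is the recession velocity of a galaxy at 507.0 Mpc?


v = H0 * d = 70 * 507.0 = 35490.0

35490.0 km/s


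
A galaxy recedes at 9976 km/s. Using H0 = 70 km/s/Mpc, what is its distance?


d = v / H0 = 9976 / 70 = 142.5143

142.5143 Mpc


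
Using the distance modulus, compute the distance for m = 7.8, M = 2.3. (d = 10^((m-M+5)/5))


d = 10^((m - M + 5)/5) = 10^((7.8 - 2.3 + 5)/5) = 125.8925

125.8925 pc


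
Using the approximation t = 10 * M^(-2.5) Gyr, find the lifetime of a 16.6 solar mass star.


t = 10 * M^(-2.5) = 10 * 16.6^(-2.5) = 0.0089

0.0089 Gyr


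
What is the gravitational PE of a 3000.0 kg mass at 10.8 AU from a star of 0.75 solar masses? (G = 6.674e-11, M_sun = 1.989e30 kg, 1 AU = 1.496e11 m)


M = 0.75 * 1.989e30 kg = 1.49175e+30 kg; r = 10.8 AU * 1.496e11 m/AU = 1.61568e+12 m. U = -GM*m/r = -(6.674e-11 * 1.49175e+30 * 3000.0) / 1.61568e+12 = -1.849e+11

-1.849e+11 J


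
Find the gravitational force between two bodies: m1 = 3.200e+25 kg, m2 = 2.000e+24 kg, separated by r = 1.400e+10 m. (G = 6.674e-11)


F = G*m1*m2/r^2 = 6.674e-11 * 3.200e+25 * 2.000e+24 / (1.400e+10)^2 = 6.674e-11 * 6.400e+49 / 1.960e+20 = 2.179e+19

2.179e+19 N


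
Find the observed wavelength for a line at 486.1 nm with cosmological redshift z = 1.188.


lam_obs = lam_emit * (1 + z) = 486.1 * (1 + 1.188) = 1063.5868

1063.5868 nm


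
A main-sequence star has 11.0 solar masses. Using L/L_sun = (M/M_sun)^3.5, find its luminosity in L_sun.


L/L_sun = (M/M_sun)^3.5 = 11.0^3.5 = 4414.4276

4414.4276 L_sun


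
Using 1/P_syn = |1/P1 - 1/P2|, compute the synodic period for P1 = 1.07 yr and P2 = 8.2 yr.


1/P_syn = |1/P1 - 1/P2| = |1/1.07 - 1/8.2| => P_syn = 1.2306

1.2306 years


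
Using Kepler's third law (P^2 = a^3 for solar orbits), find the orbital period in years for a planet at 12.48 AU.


P = a^(3/2) = 12.48^1.5 = 44.0882

44.0882 years


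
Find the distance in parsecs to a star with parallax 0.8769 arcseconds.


d = 1/p = 1/0.8769 = 1.1404

1.1404 pc


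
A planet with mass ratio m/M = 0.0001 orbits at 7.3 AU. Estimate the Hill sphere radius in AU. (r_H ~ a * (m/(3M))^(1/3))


r_H = a * (m/3M)^(1/3) = 7.3 * (0.0001/3)^(1/3) = 0.2349

0.2349 AU


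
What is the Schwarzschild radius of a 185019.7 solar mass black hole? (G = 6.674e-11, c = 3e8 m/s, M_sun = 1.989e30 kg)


M = 185019.7 * 1.989e30 kg = 3.680041833e+35 kg. rs = 2GM/c^2 = 2 * 6.674e-11 * 3.680041833e+35 / (3e8)^2 = 5.458e+08

5.458e+08 m


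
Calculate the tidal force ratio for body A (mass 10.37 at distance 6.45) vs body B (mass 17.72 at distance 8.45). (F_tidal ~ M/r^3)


Ratio = (M1/r1^3) / (M2/r2^3) = (10.37/6.45^3) / (17.72/8.45^3) = 1.3158

1.3158


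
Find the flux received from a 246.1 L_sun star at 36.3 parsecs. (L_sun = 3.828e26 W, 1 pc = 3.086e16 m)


F = L / (4*pi*d^2) = 9.421e+28 / (4*pi*(1.120e+18)^2) = 5.974e-09

5.974e-09 W/m^2


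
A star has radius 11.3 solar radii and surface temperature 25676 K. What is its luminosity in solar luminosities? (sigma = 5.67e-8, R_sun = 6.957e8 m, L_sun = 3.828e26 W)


R = 11.3 * 6.957e8 m = 7.86141e+09 m. L = 4*pi*R^2*sigma*T^4 = 4*pi*(7.86141e+09)^2 * 5.67e-8 * 25676^4 = 1.913829677e+31 W. L/L_sun = 1.913829677e+31 / 3.828e26 = 49995.5506

49995.5506 L_sun


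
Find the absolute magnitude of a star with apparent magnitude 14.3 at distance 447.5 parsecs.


M = m - 5*log10(d) + 5 = 14.3 - 5*log10(447.5) + 5 = 6.046

6.046


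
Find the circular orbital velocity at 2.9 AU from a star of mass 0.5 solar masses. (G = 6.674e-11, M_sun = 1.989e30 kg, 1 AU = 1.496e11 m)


v = sqrt(GM/r) = sqrt(6.674e-11 * 9.945e+29 / 4.338e+11) = 12368.8892

12368.8892 m/s


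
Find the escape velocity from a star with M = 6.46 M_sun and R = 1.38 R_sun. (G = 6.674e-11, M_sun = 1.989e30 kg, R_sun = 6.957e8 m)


M = 6.46 * 1.989e30 kg = 1.284894e+31 kg; R = 1.38 * 6.957e8 m = 9.60066e+08 m. v_esc = sqrt(2GM/R) = sqrt(2 * 6.674e-11 * 1.284894e+31 / 9.60066e+08) = 1.337e+06

1.337e+06 m/s


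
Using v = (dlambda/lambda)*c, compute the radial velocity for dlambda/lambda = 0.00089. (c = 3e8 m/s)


v = (dlambda/lambda) * c = 0.00089 * 3e8 = 267000.0

267000.0 m/s


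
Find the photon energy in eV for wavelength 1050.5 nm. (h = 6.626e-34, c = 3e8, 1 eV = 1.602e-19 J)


E = hc/lambda = 6.626e-34 * 3e8 / 1.051e-06 = 1.892e-19 J = 1.1812 eV

1.1812 eV


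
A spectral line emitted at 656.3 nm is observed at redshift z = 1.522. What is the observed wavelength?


lam_obs = lam_emit * (1 + z) = 656.3 * (1 + 1.522) = 1655.1886

1655.1886 nm


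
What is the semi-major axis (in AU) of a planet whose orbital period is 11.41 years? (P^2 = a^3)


a = P^(2/3) = 11.41^(2/3) = 5.0682

5.0682 AU


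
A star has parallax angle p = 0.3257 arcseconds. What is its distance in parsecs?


d = 1/p = 1/0.3257 = 3.0703

3.0703 pc


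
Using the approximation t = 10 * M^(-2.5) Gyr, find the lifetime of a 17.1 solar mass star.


t = 10 * M^(-2.5) = 10 * 17.1^(-2.5) = 0.0083

0.0083 Gyr


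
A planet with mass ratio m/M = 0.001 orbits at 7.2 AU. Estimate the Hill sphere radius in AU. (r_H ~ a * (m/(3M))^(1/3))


r_H = a * (m/3M)^(1/3) = 7.2 * (0.001/3)^(1/3) = 0.4992

0.4992 AU


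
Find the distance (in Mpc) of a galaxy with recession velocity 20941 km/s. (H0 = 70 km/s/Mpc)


d = v / H0 = 20941 / 70 = 299.1571

299.1571 Mpc


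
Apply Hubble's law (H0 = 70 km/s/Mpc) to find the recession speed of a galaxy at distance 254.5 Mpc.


v = H0 * d = 70 * 254.5 = 17815.0

17815.0 km/s


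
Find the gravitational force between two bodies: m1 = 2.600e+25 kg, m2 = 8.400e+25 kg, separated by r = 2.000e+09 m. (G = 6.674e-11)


F = G*m1*m2/r^2 = 6.674e-11 * 2.600e+25 * 8.400e+25 / (2.000e+09)^2 = 6.674e-11 * 2.184e+51 / 4.000e+18 = 3.644e+22

3.644e+22 N


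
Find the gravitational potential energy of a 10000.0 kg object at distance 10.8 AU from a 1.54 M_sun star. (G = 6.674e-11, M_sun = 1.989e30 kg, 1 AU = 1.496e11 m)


M = 1.54 * 1.989e30 kg = 3.06306e+30 kg; r = 10.8 AU * 1.496e11 m/AU = 1.61568e+12 m. U = -GM*m/r = -(6.674e-11 * 3.06306e+30 * 10000.0) / 1.61568e+12 = -1.265e+12

-1.265e+12 J


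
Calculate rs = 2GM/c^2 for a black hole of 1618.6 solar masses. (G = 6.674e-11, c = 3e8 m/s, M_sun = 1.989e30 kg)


M = 1618.6 * 1.989e30 kg = 3.2193954e+33 kg. rs = 2GM/c^2 = 2 * 6.674e-11 * 3.2193954e+33 / (3e8)^2 = 4.775e+06

4.775e+06 m


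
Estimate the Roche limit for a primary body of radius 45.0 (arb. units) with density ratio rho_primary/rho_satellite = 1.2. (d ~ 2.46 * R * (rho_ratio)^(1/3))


d_Roche = 2.46 * 45.0 * 1.2^(1/3) = 117.6363

117.6363


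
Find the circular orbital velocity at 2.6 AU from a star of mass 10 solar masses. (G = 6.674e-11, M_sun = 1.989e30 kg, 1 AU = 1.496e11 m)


v = sqrt(GM/r) = sqrt(6.674e-11 * 1.989e+31 / 3.890e+11) = 58419.5251

58419.5251 m/s


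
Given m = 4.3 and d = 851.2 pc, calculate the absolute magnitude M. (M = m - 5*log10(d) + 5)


M = m - 5*log10(d) + 5 = 4.3 - 5*log10(851.2) + 5 = -5.3502

-5.3502


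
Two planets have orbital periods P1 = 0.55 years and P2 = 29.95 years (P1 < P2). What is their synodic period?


1/P_syn = |1/P1 - 1/P2| = |1/0.55 - 1/29.95| => P_syn = 0.5603

0.5603 years


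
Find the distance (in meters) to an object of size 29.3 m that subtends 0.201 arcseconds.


D = size / theta_rad, theta_rad = 0.201 * pi/(180*3600) = 9.745e-07, D = 3.007e+07

3.007e+07 m


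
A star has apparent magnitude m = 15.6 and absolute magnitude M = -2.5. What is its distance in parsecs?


d = 10^((m - M + 5)/5) = 10^((15.6 - -2.5 + 5)/5) = 41686.9383

41686.9383 pc


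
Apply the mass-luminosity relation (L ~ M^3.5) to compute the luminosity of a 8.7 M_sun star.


L/L_sun = (M/M_sun)^3.5 = 8.7^3.5 = 1942.3048

1942.3048 L_sun


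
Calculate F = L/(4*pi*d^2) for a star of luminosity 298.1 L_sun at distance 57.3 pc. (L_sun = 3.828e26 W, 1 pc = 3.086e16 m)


F = L / (4*pi*d^2) = 1.141e+29 / (4*pi*(1.768e+18)^2) = 2.904e-09

2.904e-09 W/m^2


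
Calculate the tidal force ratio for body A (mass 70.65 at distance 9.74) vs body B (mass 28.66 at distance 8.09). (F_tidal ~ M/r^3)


Ratio = (M1/r1^3) / (M2/r2^3) = (70.65/9.74^3) / (28.66/8.09^3) = 1.4126

1.4126


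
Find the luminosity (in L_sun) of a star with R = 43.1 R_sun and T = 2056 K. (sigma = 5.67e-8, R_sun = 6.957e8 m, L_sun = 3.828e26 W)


R = 43.1 * 6.957e8 m = 2.998467e+10 m. L = 4*pi*R^2*sigma*T^4 = 4*pi*(2.998467e+10)^2 * 5.67e-8 * 2056^4 = 1.144679516e+28 W. L/L_sun = 1.144679516e+28 / 3.828e26 = 29.9028

29.9028 L_sun


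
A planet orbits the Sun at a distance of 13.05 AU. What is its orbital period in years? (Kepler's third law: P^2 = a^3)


P = a^(3/2) = 13.05^1.5 = 47.1428

47.1428 years


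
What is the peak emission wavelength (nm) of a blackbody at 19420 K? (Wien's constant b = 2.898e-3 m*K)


lam_max = b / T = 2.898e-3 / 19420 = 1.492e-07 m = 149.2276 nm

149.2276 nm


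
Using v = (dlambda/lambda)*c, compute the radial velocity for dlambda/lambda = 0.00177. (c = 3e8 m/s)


v = (dlambda/lambda) * c = 0.00177 * 3e8 = 531000.0

531000.0 m/s


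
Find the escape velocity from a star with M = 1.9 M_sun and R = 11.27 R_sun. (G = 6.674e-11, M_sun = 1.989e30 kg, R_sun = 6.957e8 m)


M = 1.9 * 1.989e30 kg = 3.7791e+30 kg; R = 11.27 * 6.957e8 m = 7.840539e+09 m. v_esc = sqrt(2GM/R) = sqrt(2 * 6.674e-11 * 3.7791e+30 / 7.840539e+09) = 253646.7671

253646.7671 m/s


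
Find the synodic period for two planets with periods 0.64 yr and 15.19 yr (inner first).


1/P_syn = |1/P1 - 1/P2| = |1/0.64 - 1/15.19| => P_syn = 0.6682

0.6682 years


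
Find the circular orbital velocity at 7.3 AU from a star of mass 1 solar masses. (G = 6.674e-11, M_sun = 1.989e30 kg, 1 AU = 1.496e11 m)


v = sqrt(GM/r) = sqrt(6.674e-11 * 1.989e+30 / 1.092e+12) = 11025.1185

11025.1185 m/s


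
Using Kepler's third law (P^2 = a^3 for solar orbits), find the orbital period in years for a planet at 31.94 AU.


P = a^(3/2) = 31.94^1.5 = 180.5105

180.5105 years


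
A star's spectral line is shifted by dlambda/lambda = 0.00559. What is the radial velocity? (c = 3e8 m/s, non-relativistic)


v = (dlambda/lambda) * c = 0.00559 * 3e8 = 1.677e+06

1.677e+06 m/s


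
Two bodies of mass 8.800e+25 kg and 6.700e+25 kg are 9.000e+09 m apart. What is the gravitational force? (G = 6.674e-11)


F = G*m1*m2/r^2 = 6.674e-11 * 8.800e+25 * 6.700e+25 / (9.000e+09)^2 = 6.674e-11 * 5.896e+51 / 8.100e+19 = 4.858e+21

4.858e+21 N


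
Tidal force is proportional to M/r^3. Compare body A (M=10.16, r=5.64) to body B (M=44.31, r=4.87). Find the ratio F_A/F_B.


Ratio = (M1/r1^3) / (M2/r2^3) = (10.16/5.64^3) / (44.31/4.87^3) = 0.1476

0.1476


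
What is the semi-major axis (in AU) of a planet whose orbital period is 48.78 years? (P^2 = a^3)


a = P^(2/3) = 48.78^(2/3) = 13.3504

13.3504 AU


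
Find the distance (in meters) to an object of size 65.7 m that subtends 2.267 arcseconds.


D = size / theta_rad, theta_rad = 2.267 * pi/(180*3600) = 1.099e-05, D = 5.978e+06

5.978e+06 m


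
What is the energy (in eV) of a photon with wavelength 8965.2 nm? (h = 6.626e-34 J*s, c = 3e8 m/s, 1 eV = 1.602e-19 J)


E = hc/lambda = 6.626e-34 * 3e8 / 8.965e-06 = 2.217e-20 J = 0.1384 eV

0.1384 eV


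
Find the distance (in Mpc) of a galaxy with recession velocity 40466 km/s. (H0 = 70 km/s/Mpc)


d = v / H0 = 40466 / 70 = 578.0857

578.0857 Mpc


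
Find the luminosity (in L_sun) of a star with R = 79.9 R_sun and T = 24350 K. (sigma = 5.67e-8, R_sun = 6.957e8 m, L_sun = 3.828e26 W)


R = 79.9 * 6.957e8 m = 5.558643e+10 m. L = 4*pi*R^2*sigma*T^4 = 4*pi*(5.558643e+10)^2 * 5.67e-8 * 24350^4 = 7.739739621e+32 W. L/L_sun = 7.739739621e+32 / 3.828e26 = 2.022e+06

2.022e+06 L_sun


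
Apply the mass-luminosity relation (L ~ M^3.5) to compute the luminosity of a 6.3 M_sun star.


L/L_sun = (M/M_sun)^3.5 = 6.3^3.5 = 627.613

627.613 L_sun


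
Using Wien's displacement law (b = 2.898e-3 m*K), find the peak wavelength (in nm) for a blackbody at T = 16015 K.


lam_max = b / T = 2.898e-3 / 16015 = 1.810e-07 m = 180.9554 nm

180.9554 nm


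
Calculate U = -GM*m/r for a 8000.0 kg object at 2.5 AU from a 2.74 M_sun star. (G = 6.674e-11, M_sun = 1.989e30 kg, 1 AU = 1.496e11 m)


M = 2.74 * 1.989e30 kg = 5.44986e+30 kg; r = 2.5 AU * 1.496e11 m/AU = 3.74e+11 m. U = -GM*m/r = -(6.674e-11 * 5.44986e+30 * 8000.0) / 3.74e+11 = -7.780e+12

-7.780e+12 J


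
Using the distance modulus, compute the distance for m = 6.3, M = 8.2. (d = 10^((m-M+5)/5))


d = 10^((m - M + 5)/5) = 10^((6.3 - 8.2 + 5)/5) = 4.1687

4.1687 pc


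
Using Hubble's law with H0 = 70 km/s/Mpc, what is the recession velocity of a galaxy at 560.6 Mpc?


v = H0 * d = 70 * 560.6 = 39242.0

39242.0 km/s


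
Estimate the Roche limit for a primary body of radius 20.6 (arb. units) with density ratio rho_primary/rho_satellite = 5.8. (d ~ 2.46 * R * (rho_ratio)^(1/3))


d_Roche = 2.46 * 20.6 * 5.8^(1/3) = 91.0497

91.0497


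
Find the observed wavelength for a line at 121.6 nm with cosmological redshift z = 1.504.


lam_obs = lam_emit * (1 + z) = 121.6 * (1 + 1.504) = 304.4864

304.4864 nm


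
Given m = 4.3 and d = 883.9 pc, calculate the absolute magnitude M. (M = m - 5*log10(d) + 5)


M = m - 5*log10(d) + 5 = 4.3 - 5*log10(883.9) + 5 = -5.432

-5.432


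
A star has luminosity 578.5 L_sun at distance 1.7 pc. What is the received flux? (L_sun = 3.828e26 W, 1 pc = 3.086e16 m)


F = L / (4*pi*d^2) = 2.214e+29 / (4*pi*(5.246e+16)^2) = 6.403e-06

6.403e-06 W/m^2


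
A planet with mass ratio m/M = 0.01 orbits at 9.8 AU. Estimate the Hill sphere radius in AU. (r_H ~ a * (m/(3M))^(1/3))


r_H = a * (m/3M)^(1/3) = 9.8 * (0.01/3)^(1/3) = 1.4639

1.4639 AU


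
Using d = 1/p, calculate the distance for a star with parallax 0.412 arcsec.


d = 1/p = 1/0.412 = 2.4272

2.4272 pc


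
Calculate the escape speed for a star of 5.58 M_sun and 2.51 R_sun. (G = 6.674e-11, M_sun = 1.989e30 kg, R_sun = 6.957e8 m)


M = 5.58 * 1.989e30 kg = 1.109862e+31 kg; R = 2.51 * 6.957e8 m = 1.746207e+09 m. v_esc = sqrt(2GM/R) = sqrt(2 * 6.674e-11 * 1.109862e+31 / 1.746207e+09) = 921074.4334

921074.4334 m/s


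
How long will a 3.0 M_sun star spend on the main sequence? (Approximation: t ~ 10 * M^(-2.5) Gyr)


t = 10 * M^(-2.5) = 10 * 3.0^(-2.5) = 0.6415

0.6415 Gyr


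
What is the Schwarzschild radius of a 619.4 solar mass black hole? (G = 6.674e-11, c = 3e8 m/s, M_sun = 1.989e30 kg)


M = 619.4 * 1.989e30 kg = 1.2319866e+33 kg. rs = 2GM/c^2 = 2 * 6.674e-11 * 1.2319866e+33 / (3e8)^2 = 1.827e+06

1.827e+06 m


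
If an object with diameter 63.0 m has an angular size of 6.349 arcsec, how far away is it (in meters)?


D = size / theta_rad, theta_rad = 6.349 * pi/(180*3600) = 3.078e-05, D = 2.047e+06

2.047e+06 m


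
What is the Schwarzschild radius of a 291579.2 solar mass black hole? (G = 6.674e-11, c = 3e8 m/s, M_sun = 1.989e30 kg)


M = 291579.2 * 1.989e30 kg = 5.799510288e+35 kg. rs = 2GM/c^2 = 2 * 6.674e-11 * 5.799510288e+35 / (3e8)^2 = 8.601e+08

8.601e+08 m


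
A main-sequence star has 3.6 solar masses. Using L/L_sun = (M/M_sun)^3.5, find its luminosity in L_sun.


L/L_sun = (M/M_sun)^3.5 = 3.6^3.5 = 88.5235

88.5235 L_sun


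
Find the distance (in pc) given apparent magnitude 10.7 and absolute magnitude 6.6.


d = 10^((m - M + 5)/5) = 10^((10.7 - 6.6 + 5)/5) = 66.0693

66.0693 pc


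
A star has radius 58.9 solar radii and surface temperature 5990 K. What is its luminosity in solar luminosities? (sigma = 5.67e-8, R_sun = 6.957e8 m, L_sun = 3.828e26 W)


R = 58.9 * 6.957e8 m = 4.097673e+10 m. L = 4*pi*R^2*sigma*T^4 = 4*pi*(4.097673e+10)^2 * 5.67e-8 * 5990^4 = 1.540191807e+30 W. L/L_sun = 1.540191807e+30 / 3.828e26 = 4023.4896

4023.4896 L_sun


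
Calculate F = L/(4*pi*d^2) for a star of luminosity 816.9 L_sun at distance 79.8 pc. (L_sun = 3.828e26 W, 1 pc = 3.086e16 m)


F = L / (4*pi*d^2) = 3.127e+29 / (4*pi*(2.463e+18)^2) = 4.103e-09

4.103e-09 W/m^2


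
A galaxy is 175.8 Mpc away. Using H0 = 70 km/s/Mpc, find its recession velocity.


v = H0 * d = 70 * 175.8 = 12306.0

12306.0 km/s


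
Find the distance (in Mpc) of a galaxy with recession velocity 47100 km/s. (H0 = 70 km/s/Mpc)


d = v / H0 = 47100 / 70 = 672.8571

672.8571 Mpc


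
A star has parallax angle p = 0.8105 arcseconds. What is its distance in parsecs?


d = 1/p = 1/0.8105 = 1.2338

1.2338 pc


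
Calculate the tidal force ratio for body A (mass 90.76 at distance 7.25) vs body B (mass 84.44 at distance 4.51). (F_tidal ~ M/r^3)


Ratio = (M1/r1^3) / (M2/r2^3) = (90.76/7.25^3) / (84.44/4.51^3) = 0.2587

0.2587


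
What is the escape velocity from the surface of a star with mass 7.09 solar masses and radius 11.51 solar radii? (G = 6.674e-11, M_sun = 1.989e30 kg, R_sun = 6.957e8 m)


M = 7.09 * 1.989e30 kg = 1.410201e+31 kg; R = 11.51 * 6.957e8 m = 8.007507e+09 m. v_esc = sqrt(2GM/R) = sqrt(2 * 6.674e-11 * 1.410201e+31 / 8.007507e+09) = 484841.6769

484841.6769 m/s


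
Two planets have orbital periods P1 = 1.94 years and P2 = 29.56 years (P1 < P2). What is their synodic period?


1/P_syn = |1/P1 - 1/P2| = |1/1.94 - 1/29.56| => P_syn = 2.0763

2.0763 years


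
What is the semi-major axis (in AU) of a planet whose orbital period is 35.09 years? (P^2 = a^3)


a = P^(2/3) = 35.09^(2/3) = 10.7182

10.7182 AU


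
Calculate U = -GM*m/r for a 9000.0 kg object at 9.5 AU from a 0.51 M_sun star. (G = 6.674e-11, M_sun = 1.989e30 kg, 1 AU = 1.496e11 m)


M = 0.51 * 1.989e30 kg = 1.01439e+30 kg; r = 9.5 AU * 1.496e11 m/AU = 1.4212e+12 m. U = -GM*m/r = -(6.674e-11 * 1.01439e+30 * 9000.0) / 1.4212e+12 = -4.287e+11

-4.287e+11 J


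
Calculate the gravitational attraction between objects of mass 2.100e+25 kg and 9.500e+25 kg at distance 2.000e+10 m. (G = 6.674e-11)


F = G*m1*m2/r^2 = 6.674e-11 * 2.100e+25 * 9.500e+25 / (2.000e+10)^2 = 6.674e-11 * 1.995e+51 / 4.000e+20 = 3.329e+20

3.329e+20 N


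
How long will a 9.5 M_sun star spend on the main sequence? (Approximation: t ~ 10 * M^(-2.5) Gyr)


t = 10 * M^(-2.5) = 10 * 9.5^(-2.5) = 0.0359

0.0359 Gyr


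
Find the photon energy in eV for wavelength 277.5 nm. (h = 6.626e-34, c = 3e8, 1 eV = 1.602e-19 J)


E = hc/lambda = 6.626e-34 * 3e8 / 2.775e-07 = 7.163e-19 J = 4.4714 eV

4.4714 eV


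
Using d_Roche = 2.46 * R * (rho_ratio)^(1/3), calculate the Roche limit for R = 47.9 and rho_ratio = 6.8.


d_Roche = 2.46 * 47.9 * 6.8^(1/3) = 223.2408

223.2408


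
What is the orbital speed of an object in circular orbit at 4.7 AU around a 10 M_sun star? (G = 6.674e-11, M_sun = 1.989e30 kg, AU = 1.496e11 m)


v = sqrt(GM/r) = sqrt(6.674e-11 * 1.989e+31 / 7.031e+11) = 43450.5989

43450.5989 m/s


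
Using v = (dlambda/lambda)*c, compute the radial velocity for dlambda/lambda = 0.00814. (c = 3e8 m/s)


v = (dlambda/lambda) * c = 0.00814 * 3e8 = 2.442e+06

2.442e+06 m/s


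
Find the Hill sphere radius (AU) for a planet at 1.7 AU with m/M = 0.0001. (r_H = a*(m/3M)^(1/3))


r_H = a * (m/3M)^(1/3) = 1.7 * (0.0001/3)^(1/3) = 0.0547

0.0547 AU


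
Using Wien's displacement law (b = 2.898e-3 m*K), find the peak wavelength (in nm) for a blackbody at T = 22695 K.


lam_max = b / T = 2.898e-3 / 22695 = 1.277e-07 m = 127.6933 nm

127.6933 nm


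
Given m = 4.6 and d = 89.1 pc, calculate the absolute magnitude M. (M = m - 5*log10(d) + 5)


M = m - 5*log10(d) + 5 = 4.6 - 5*log10(89.1) + 5 = -0.1494

-0.1494


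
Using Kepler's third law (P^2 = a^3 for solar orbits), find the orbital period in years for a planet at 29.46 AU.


P = a^(3/2) = 29.46^1.5 = 159.9002

159.9002 years


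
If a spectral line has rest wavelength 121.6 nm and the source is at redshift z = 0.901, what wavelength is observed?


lam_obs = lam_emit * (1 + z) = 121.6 * (1 + 0.901) = 231.1616

231.1616 nm


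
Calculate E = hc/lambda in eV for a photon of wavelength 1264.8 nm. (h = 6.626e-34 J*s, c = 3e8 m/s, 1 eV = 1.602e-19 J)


E = hc/lambda = 6.626e-34 * 3e8 / 1.265e-06 = 1.572e-19 J = 0.981 eV

0.981 eV


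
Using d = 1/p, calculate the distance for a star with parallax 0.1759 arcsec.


d = 1/p = 1/0.1759 = 5.685

5.685 pc


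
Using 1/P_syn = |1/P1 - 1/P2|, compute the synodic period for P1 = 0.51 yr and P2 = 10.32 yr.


1/P_syn = |1/P1 - 1/P2| = |1/0.51 - 1/10.32| => P_syn = 0.5365

0.5365 years


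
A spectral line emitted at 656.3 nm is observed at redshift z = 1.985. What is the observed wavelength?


lam_obs = lam_emit * (1 + z) = 656.3 * (1 + 1.985) = 1959.0555

1959.0555 nm


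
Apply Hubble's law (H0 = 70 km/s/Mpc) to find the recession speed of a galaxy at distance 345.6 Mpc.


v = H0 * d = 70 * 345.6 = 24192.0

24192.0 km/s


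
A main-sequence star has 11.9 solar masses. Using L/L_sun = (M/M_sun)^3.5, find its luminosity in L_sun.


L/L_sun = (M/M_sun)^3.5 = 11.9^3.5 = 5813.188

5813.188 L_sun


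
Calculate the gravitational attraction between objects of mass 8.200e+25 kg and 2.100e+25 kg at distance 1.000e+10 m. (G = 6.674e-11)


F = G*m1*m2/r^2 = 6.674e-11 * 8.200e+25 * 2.100e+25 / (1.000e+10)^2 = 6.674e-11 * 1.722e+51 / 1.000e+20 = 1.149e+21

1.149e+21 N


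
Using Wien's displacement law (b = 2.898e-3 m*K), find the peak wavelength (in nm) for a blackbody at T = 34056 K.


lam_max = b / T = 2.898e-3 / 34056 = 8.510e-08 m = 85.0951 nm

85.0951 nm


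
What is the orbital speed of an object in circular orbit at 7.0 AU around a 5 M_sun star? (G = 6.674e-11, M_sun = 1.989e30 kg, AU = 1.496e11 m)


v = sqrt(GM/r) = sqrt(6.674e-11 * 9.945e+30 / 1.047e+12) = 25175.6492

25175.6492 m/s


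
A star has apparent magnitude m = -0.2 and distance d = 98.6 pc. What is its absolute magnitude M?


M = m - 5*log10(d) + 5 = -0.2 - 5*log10(98.6) + 5 = -5.1694

-5.1694
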